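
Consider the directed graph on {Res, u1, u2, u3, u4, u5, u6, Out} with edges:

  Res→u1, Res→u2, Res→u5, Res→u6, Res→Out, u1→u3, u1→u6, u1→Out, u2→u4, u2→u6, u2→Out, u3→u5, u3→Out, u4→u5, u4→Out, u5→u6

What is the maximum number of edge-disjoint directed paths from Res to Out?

3

Assign every edge capacity 1; by Menger, the answer equals the max flow.
Path Res→Out (+1); total 1.
Path Res→u1→Out (+1); total 2.
Path Res→u2→Out (+1); total 3.
No residual Res→Out path; max flow = 3.
Certifying cut of size 3: {Res→Out, Res→u1, Res→u2}.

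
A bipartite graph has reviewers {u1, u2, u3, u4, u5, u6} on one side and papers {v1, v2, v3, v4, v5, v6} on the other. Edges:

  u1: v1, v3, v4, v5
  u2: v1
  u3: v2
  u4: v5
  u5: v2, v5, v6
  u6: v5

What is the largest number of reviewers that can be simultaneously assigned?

Unit-capacity flow: source→left, listed edges, right→sink; max matching = max flow.
Augmenting path u1→v1 (+1); matched 1.
Augmenting path u3→v2 (+1); matched 2.
Augmenting path u4→v5 (+1); matched 3.
Augmenting path u5→v6 (+1); matched 4.
Augmenting path u2→v1→u1→v3 (+1); matched 5.
No augmenting path remains; maximum matching = 5.
König certificate: {u1, u2, u3, u5, v5} is a vertex cover of size 5 (every listed pair touches it), so no matching can be larger.

5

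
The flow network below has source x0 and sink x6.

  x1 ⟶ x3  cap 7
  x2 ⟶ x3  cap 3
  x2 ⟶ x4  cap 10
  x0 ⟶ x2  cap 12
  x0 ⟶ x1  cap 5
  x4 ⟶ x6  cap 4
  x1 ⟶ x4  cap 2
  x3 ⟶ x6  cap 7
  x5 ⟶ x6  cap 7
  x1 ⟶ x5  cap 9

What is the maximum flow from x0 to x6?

12

Augment x0→x1→x3→x6: bottleneck 5, flow now 5.
Augment x0→x2→x3→x6: bottleneck 2, flow now 7.
Augment x0→x2→x4→x6: bottleneck 4, flow now 11.
Augment x0→x2→x3→x1→x5→x6: bottleneck 1, flow now 12. (uses reverse residual edge)
No augmenting path remains; maximum flow = 12.
In the residual graph, reachable from x0: {x0, x2, x4}.
Min-cut edges: x0→x1 (5), x2→x3 (3), x4→x6 (4); capacity 5 + 3 + 4 = 12.
This cut is saturated, so no flow can exceed 12.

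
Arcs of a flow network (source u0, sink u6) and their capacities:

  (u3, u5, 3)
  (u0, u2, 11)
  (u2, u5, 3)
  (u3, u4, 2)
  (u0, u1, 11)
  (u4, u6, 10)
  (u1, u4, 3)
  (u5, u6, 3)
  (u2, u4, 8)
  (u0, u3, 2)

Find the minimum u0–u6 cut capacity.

13

Augment u0→u1→u4→u6: bottleneck 3, flow now 3.
Augment u0→u2→u4→u6: bottleneck 7, flow now 10.
Augment u0→u2→u5→u6: bottleneck 3, flow now 13.
No augmenting path remains; maximum flow = 13.
By max-flow min-cut, the minimum cut capacity equals the max flow.
In the residual graph, reachable from u0: {u0, u1, u2, u3, u4, u5}.
Min-cut edges: u4→u6 (10), u5→u6 (3); capacity 10 + 3 = 13.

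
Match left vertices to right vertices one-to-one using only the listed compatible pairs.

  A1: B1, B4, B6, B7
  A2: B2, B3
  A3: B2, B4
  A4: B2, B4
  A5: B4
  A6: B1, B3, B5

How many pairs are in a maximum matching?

5

Unit-capacity flow: source→left, listed edges, right→sink; max matching = max flow.
Augmenting path A1→B1 (+1); matched 1.
Augmenting path A2→B2 (+1); matched 2.
Augmenting path A3→B4 (+1); matched 3.
Augmenting path A6→B3 (+1); matched 4.
Augmenting path A4→B2→A2→B3→A6→B5 (+1); matched 5.
No augmenting path remains; maximum matching = 5.
König certificate: {A1, A2, A6, B2, B4} is a vertex cover of size 5 (every listed pair touches it), so no matching can be larger.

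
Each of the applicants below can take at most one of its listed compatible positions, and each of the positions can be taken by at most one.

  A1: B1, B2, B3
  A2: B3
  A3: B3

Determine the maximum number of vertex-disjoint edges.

Unit-capacity flow: source→left, listed edges, right→sink; max matching = max flow.
Augmenting path A1→B1 (+1); matched 1.
Augmenting path A2→B3 (+1); matched 2.
No augmenting path remains; maximum matching = 2.
König certificate: {A1, B3} is a vertex cover of size 2 (every listed pair touches it), so no matching can be larger.

2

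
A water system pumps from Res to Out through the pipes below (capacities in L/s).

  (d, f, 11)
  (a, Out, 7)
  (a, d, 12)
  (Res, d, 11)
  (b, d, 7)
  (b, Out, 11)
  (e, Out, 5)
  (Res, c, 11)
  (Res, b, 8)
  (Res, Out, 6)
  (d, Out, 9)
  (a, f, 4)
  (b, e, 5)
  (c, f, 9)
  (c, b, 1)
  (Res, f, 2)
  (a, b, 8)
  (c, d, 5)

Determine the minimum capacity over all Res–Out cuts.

Augment Res→Out: bottleneck 6, flow now 6.
Augment Res→b→Out: bottleneck 8, flow now 14.
Augment Res→d→Out: bottleneck 9, flow now 23.
Augment Res→c→b→Out: bottleneck 1, flow now 24.
No augmenting path remains; maximum flow = 24.
By max-flow min-cut, the minimum cut capacity equals the max flow.
In the residual graph, reachable from Res: {Res, c, d, f}.
Min-cut edges: Res→b (8), Res→Out (6), c→b (1), d→Out (9); capacity 8 + 6 + 1 + 9 = 24.

24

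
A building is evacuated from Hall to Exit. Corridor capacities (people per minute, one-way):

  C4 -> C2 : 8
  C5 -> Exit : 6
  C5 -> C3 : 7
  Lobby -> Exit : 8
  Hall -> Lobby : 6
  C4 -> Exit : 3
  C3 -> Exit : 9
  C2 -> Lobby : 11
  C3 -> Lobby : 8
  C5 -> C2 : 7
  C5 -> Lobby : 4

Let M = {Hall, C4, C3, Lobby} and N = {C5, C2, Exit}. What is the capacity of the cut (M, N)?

Edges leaving {Hall, C4, C3, Lobby}: C4→C2 (8), C4→Exit (3), C3→Exit (9), Lobby→Exit (8).
Cut capacity = 8 + 3 + 9 + 8 = 28.

28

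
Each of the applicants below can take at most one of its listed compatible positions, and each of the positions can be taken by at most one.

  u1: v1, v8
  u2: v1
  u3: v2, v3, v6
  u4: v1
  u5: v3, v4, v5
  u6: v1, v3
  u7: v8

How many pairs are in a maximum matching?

Unit-capacity flow: source→left, listed edges, right→sink; max matching = max flow.
Augmenting path u1→v1 (+1); matched 1.
Augmenting path u3→v2 (+1); matched 2.
Augmenting path u5→v3 (+1); matched 3.
Augmenting path u7→v8 (+1); matched 4.
Augmenting path u6→v3→u5→v4 (+1); matched 5.
No augmenting path remains; maximum matching = 5.
König certificate: {u3, u5, u6, v1, v8} is a vertex cover of size 5 (every listed pair touches it), so no matching can be larger.

5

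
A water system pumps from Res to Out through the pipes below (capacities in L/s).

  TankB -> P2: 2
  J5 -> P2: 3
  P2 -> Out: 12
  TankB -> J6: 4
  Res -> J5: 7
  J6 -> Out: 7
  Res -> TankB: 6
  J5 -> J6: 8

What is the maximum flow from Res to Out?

12

Augment Res→TankB→J6→Out: bottleneck 4, flow now 4.
Augment Res→TankB→P2→Out: bottleneck 2, flow now 6.
Augment Res→J5→J6→Out: bottleneck 3, flow now 9.
Augment Res→J5→P2→Out: bottleneck 3, flow now 12.
No augmenting path remains; maximum flow = 12.
In the residual graph, reachable from Res: {Res, TankB, J5, J6}.
Min-cut edges: TankB→P2 (2), J5→P2 (3), J6→Out (7); capacity 2 + 3 + 7 = 12.
This cut is saturated, so no flow can exceed 12.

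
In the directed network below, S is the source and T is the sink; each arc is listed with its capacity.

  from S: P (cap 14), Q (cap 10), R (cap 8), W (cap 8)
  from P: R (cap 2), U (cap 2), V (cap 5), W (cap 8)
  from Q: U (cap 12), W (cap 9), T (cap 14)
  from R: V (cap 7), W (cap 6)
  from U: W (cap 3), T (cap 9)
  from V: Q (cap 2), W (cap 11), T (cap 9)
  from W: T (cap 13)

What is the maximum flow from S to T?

36

Augment S→Q→T: bottleneck 10, flow now 10.
Augment S→W→T: bottleneck 8, flow now 18.
Augment S→P→U→T: bottleneck 2, flow now 20.
Augment S→P→V→T: bottleneck 5, flow now 25.
Augment S→P→W→T: bottleneck 5, flow now 30.
Augment S→R→V→T: bottleneck 4, flow now 34.
Augment S→R→V→Q→T: bottleneck 2, flow now 36.
No augmenting path remains; maximum flow = 36.
In the residual graph, reachable from S: {S, P, R, V, W}.
Min-cut edges: S→Q (10), P→U (2), V→Q (2), V→T (9), W→T (13); capacity 10 + 2 + 2 + 9 + 13 = 36.
This cut is saturated, so no flow can exceed 36.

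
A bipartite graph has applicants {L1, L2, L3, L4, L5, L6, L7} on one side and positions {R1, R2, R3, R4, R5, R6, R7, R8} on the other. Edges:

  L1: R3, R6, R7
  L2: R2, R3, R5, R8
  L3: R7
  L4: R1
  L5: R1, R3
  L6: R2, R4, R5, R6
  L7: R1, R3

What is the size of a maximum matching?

6

Unit-capacity flow: source→left, listed edges, right→sink; max matching = max flow.
Augmenting path L1→R3 (+1); matched 1.
Augmenting path L2→R2 (+1); matched 2.
Augmenting path L3→R7 (+1); matched 3.
Augmenting path L4→R1 (+1); matched 4.
Augmenting path L6→R4 (+1); matched 5.
Augmenting path L5→R3→L1→R6 (+1); matched 6.
No augmenting path remains; maximum matching = 6.
König certificate: {L1, L2, L3, L6, R1, R3} is a vertex cover of size 6 (every listed pair touches it), so no matching can be larger.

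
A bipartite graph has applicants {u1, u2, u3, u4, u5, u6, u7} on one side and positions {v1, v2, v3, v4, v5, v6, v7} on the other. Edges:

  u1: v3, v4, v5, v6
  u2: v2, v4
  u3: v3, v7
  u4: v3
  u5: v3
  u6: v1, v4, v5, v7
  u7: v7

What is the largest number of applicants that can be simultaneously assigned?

Unit-capacity flow: source→left, listed edges, right→sink; max matching = max flow.
Augmenting path u1→v3 (+1); matched 1.
Augmenting path u2→v2 (+1); matched 2.
Augmenting path u3→v7 (+1); matched 3.
Augmenting path u6→v1 (+1); matched 4.
Augmenting path u4→v3→u1→v4 (+1); matched 5.
No augmenting path remains; maximum matching = 5.
König certificate: {u1, u2, u6, v3, v7} is a vertex cover of size 5 (every listed pair touches it), so no matching can be larger.

5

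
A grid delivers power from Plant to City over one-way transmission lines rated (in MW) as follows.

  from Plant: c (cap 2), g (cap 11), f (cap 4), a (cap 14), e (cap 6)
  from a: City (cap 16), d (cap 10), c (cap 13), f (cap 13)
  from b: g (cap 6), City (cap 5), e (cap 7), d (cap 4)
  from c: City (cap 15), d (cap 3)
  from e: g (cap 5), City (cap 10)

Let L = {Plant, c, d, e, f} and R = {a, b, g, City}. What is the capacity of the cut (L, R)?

55

Edges leaving {Plant, c, d, e, f}: Plant→a (14), Plant→g (11), c→City (15), e→g (5), e→City (10).
Cut capacity = 14 + 11 + 15 + 5 + 10 = 55.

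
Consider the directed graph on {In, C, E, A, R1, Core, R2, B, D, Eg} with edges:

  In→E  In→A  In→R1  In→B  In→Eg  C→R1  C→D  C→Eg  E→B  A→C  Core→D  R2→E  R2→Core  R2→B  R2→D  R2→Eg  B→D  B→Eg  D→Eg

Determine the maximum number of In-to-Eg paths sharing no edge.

4

Assign every edge capacity 1; by Menger, the answer equals the max flow.
Path In→Eg (+1); total 1.
Path In→B→Eg (+1); total 2.
Path In→A→C→Eg (+1); total 3.
Path In→E→B→D→Eg (+1); total 4.
No residual In→Eg path; max flow = 4.
Certifying cut of size 4: {In→A, In→B, In→E, In→Eg}.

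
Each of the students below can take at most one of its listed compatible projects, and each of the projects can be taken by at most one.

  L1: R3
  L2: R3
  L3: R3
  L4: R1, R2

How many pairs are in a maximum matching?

Unit-capacity flow: source→left, listed edges, right→sink; max matching = max flow.
Augmenting path L1→R3 (+1); matched 1.
Augmenting path L4→R1 (+1); matched 2.
No augmenting path remains; maximum matching = 2.
König certificate: {L4, R3} is a vertex cover of size 2 (every listed pair touches it), so no matching can be larger.

2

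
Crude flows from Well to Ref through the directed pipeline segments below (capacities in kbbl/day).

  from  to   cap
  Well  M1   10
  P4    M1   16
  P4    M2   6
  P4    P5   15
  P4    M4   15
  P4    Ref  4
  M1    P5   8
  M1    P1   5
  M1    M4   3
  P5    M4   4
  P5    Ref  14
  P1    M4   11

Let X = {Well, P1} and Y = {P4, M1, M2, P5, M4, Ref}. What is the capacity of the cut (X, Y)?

Edges leaving {Well, P1}: Well→M1 (10), P1→M4 (11).
Cut capacity = 10 + 11 = 21.

21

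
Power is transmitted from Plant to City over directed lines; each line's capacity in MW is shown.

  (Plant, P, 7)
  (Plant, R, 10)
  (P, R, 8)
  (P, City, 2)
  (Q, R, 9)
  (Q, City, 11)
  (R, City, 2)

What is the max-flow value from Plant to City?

4

Augment Plant→P→City: bottleneck 2, flow now 2.
Augment Plant→R→City: bottleneck 2, flow now 4.
No augmenting path remains; maximum flow = 4.
In the residual graph, reachable from Plant: {Plant, P, R}.
Min-cut edges: P→City (2), R→City (2); capacity 2 + 2 = 4.
This cut is saturated, so no flow can exceed 4.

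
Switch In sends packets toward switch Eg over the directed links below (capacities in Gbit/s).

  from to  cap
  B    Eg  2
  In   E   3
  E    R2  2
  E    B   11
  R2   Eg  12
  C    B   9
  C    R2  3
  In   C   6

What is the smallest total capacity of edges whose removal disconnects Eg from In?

7

Augment In→C→R2→Eg: bottleneck 3, flow now 3.
Augment In→C→B→Eg: bottleneck 2, flow now 5.
Augment In→E→R2→Eg: bottleneck 2, flow now 7.
No augmenting path remains; maximum flow = 7.
By max-flow min-cut, the minimum cut capacity equals the max flow.
In the residual graph, reachable from In: {In, C, E, B}.
Min-cut edges: C→R2 (3), E→R2 (2), B→Eg (2); capacity 3 + 2 + 2 = 7.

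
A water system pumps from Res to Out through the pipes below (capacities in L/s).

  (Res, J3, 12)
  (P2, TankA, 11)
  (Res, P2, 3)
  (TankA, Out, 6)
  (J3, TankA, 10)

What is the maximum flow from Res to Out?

6

Augment Res→P2→TankA→Out: bottleneck 3, flow now 3.
Augment Res→J3→TankA→Out: bottleneck 3, flow now 6.
No augmenting path remains; maximum flow = 6.
In the residual graph, reachable from Res: {Res, P2, J3, TankA}.
Min-cut edges: TankA→Out (6); capacity 6 = 6.
This cut is saturated, so no flow can exceed 6.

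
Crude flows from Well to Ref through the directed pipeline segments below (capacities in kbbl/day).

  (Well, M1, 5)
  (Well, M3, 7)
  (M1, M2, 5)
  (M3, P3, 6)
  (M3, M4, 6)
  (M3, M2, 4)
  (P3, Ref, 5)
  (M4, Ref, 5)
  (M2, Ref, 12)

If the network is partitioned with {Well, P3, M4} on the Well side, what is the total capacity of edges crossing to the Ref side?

Edges leaving {Well, P3, M4}: Well→M1 (5), Well→M3 (7), P3→Ref (5), M4→Ref (5).
Cut capacity = 5 + 7 + 5 + 5 = 22.

22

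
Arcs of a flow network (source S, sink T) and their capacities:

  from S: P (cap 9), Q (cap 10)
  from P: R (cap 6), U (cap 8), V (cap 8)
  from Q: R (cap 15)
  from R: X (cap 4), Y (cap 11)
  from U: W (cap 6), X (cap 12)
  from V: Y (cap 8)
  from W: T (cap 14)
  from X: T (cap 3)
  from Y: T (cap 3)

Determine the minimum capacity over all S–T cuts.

Augment S→P→R→X→T: bottleneck 3, flow now 3.
Augment S→P→R→Y→T: bottleneck 3, flow now 6.
Augment S→P→U→W→T: bottleneck 3, flow now 9.
Augment S→Q→R→P→U→W→T: bottleneck 3, flow now 12. (uses reverse residual edge)
No augmenting path remains; maximum flow = 12.
By max-flow min-cut, the minimum cut capacity equals the max flow.
In the residual graph, reachable from S: {S, P, Q, R, U, V, X, Y}.
Min-cut edges: U→W (6), X→T (3), Y→T (3); capacity 6 + 3 + 3 = 12.

12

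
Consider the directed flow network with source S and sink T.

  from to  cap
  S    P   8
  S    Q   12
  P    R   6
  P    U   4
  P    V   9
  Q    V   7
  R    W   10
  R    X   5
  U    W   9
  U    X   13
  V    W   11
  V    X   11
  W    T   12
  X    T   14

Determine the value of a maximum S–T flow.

15

Augment S→P→R→W→T: bottleneck 6, flow now 6.
Augment S→P→U→W→T: bottleneck 2, flow now 8.
Augment S→Q→V→W→T: bottleneck 4, flow now 12.
Augment S→Q→V→X→T: bottleneck 3, flow now 15.
No augmenting path remains; maximum flow = 15.
In the residual graph, reachable from S: {S, Q}.
Min-cut edges: S→P (8), Q→V (7); capacity 8 + 7 = 15.
This cut is saturated, so no flow can exceed 15.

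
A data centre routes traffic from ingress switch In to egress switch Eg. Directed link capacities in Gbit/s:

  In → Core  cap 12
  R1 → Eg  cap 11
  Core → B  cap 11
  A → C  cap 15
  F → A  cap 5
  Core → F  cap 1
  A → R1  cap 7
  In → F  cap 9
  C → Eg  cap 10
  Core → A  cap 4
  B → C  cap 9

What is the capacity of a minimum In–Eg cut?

Augment In→F→A→R1→Eg: bottleneck 5, flow now 5.
Augment In→Core→A→R1→Eg: bottleneck 2, flow now 7.
Augment In→Core→A→C→Eg: bottleneck 2, flow now 9.
Augment In→Core→B→C→Eg: bottleneck 8, flow now 17.
No augmenting path remains; maximum flow = 17.
By max-flow min-cut, the minimum cut capacity equals the max flow.
In the residual graph, reachable from In: {In, F}.
Min-cut edges: In→Core (12), F→A (5); capacity 12 + 5 = 17.

17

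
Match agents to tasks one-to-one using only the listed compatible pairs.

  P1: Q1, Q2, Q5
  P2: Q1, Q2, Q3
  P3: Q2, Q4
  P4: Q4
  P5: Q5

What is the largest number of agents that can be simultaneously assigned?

Unit-capacity flow: source→left, listed edges, right→sink; max matching = max flow.
Augmenting path P1→Q1 (+1); matched 1.
Augmenting path P2→Q2 (+1); matched 2.
Augmenting path P3→Q4 (+1); matched 3.
Augmenting path P5→Q5 (+1); matched 4.
Augmenting path P4→Q4→P3→Q2→P2→Q3 (+1); matched 5.
No augmenting path remains; maximum matching = 5.
König certificate: {P1, P2, P3, P4, P5} is a vertex cover of size 5 (every listed pair touches it), so no matching can be larger.

5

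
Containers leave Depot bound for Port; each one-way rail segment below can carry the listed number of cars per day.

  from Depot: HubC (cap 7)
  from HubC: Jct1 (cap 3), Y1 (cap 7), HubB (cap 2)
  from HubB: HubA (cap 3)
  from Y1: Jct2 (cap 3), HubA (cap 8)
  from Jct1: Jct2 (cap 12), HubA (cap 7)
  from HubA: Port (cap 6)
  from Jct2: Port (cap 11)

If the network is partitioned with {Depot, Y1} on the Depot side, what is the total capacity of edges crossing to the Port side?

18

Edges leaving {Depot, Y1}: Depot→HubC (7), Y1→HubA (8), Y1→Jct2 (3).
Cut capacity = 7 + 8 + 3 = 18.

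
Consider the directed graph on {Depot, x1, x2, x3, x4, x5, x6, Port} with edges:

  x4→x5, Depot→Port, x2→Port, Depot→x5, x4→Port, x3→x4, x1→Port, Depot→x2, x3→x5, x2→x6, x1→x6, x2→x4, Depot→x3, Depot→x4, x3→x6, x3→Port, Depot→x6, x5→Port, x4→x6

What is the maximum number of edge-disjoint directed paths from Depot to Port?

5

Assign every edge capacity 1; by Menger, the answer equals the max flow.
Path Depot→Port (+1); total 1.
Path Depot→x2→Port (+1); total 2.
Path Depot→x3→Port (+1); total 3.
Path Depot→x4→Port (+1); total 4.
Path Depot→x5→Port (+1); total 5.
No residual Depot→Port path; max flow = 5.
Certifying cut of size 5: {Depot→Port, Depot→x2, Depot→x3, Depot→x4, Depot→x5}.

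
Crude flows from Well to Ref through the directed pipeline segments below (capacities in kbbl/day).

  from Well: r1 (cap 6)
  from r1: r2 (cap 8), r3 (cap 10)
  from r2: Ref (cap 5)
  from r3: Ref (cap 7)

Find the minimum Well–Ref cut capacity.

6

Augment Well→r1→r2→Ref: bottleneck 5, flow now 5.
Augment Well→r1→r3→Ref: bottleneck 1, flow now 6.
No augmenting path remains; maximum flow = 6.
By max-flow min-cut, the minimum cut capacity equals the max flow.
In the residual graph, reachable from Well: {Well}.
Min-cut edges: Well→r1 (6); capacity 6 = 6.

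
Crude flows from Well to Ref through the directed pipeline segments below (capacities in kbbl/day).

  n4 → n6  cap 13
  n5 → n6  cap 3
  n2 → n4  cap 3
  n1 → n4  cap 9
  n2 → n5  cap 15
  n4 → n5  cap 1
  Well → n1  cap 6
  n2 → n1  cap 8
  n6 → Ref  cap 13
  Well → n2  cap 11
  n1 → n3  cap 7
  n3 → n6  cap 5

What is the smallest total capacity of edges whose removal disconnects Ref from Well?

Augment Well→n1→n3→n6→Ref: bottleneck 5, flow now 5.
Augment Well→n1→n4→n6→Ref: bottleneck 1, flow now 6.
Augment Well→n2→n4→n6→Ref: bottleneck 3, flow now 9.
Augment Well→n2→n5→n6→Ref: bottleneck 3, flow now 12.
Augment Well→n2→n1→n4→n6→Ref: bottleneck 1, flow now 13.
No augmenting path remains; maximum flow = 13.
By max-flow min-cut, the minimum cut capacity equals the max flow.
In the residual graph, reachable from Well: {Well, n1, n2, n3, n4, n5, n6}.
Min-cut edges: n6→Ref (13); capacity 13 = 13.

13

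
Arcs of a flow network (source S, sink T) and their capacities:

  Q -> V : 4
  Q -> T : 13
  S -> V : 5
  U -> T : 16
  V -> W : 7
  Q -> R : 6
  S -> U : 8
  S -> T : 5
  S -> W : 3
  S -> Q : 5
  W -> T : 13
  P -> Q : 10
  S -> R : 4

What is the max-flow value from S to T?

Augment S→T: bottleneck 5, flow now 5.
Augment S→Q→T: bottleneck 5, flow now 10.
Augment S→U→T: bottleneck 8, flow now 18.
Augment S→W→T: bottleneck 3, flow now 21.
Augment S→V→W→T: bottleneck 5, flow now 26.
No augmenting path remains; maximum flow = 26.
In the residual graph, reachable from S: {S, R}.
Min-cut edges: S→Q (5), S→U (8), S→V (5), S→W (3), S→T (5); capacity 5 + 8 + 5 + 3 + 5 = 26.
This cut is saturated, so no flow can exceed 26.

26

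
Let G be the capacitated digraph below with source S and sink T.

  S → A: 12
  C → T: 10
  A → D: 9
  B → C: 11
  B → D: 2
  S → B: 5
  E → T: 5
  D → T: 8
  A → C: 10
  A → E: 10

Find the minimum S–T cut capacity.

Augment S→A→C→T: bottleneck 10, flow now 10.
Augment S→A→D→T: bottleneck 2, flow now 12.
Augment S→B→D→T: bottleneck 2, flow now 14.
Augment S→B→C→A→D→T: bottleneck 3, flow now 17. (uses reverse residual edge)
No augmenting path remains; maximum flow = 17.
By max-flow min-cut, the minimum cut capacity equals the max flow.
In the residual graph, reachable from S: {S}.
Min-cut edges: S→A (12), S→B (5); capacity 12 + 5 = 17.

17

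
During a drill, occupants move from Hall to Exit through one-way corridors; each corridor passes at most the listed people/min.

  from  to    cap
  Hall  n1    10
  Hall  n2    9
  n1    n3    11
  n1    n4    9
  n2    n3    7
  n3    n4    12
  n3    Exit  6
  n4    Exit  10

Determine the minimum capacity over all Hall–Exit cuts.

16

Augment Hall→n1→n3→Exit: bottleneck 6, flow now 6.
Augment Hall→n1→n4→Exit: bottleneck 4, flow now 10.
Augment Hall→n2→n3→n4→Exit: bottleneck 6, flow now 16.
No augmenting path remains; maximum flow = 16.
By max-flow min-cut, the minimum cut capacity equals the max flow.
In the residual graph, reachable from Hall: {Hall, n1, n2, n3, n4}.
Min-cut edges: n3→Exit (6), n4→Exit (10); capacity 6 + 10 = 16.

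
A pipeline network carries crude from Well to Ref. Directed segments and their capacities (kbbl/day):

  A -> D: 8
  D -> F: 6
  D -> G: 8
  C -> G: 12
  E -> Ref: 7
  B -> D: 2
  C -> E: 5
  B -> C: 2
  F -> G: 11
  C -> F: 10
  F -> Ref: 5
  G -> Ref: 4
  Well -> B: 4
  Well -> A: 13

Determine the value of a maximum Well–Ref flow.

Augment Well→A→D→F→Ref: bottleneck 5, flow now 5.
Augment Well→A→D→G→Ref: bottleneck 3, flow now 8.
Augment Well→B→C→E→Ref: bottleneck 2, flow now 10.
Augment Well→B→D→G→Ref: bottleneck 1, flow now 11.
No augmenting path remains; maximum flow = 11.
In the residual graph, reachable from Well: {Well, A, B, D, F, G}.
Min-cut edges: B→C (2), F→Ref (5), G→Ref (4); capacity 2 + 5 + 4 = 11.
This cut is saturated, so no flow can exceed 11.

11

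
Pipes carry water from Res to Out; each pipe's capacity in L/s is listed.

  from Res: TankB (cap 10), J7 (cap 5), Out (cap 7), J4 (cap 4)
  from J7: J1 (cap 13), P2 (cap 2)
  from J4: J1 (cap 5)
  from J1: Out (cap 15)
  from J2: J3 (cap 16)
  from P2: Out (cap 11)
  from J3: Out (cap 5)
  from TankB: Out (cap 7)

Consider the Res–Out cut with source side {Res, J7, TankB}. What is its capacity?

Edges leaving {Res, J7, TankB}: Res→J4 (4), Res→Out (7), J7→J1 (13), J7→P2 (2), TankB→Out (7).
Cut capacity = 4 + 7 + 13 + 2 + 7 = 33.

33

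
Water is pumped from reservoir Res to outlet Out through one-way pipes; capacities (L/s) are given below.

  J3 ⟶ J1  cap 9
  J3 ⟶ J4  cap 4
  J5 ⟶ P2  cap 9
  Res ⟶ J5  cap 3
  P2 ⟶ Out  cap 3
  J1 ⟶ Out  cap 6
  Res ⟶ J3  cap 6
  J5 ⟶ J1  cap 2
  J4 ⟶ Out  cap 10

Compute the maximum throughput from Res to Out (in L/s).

9

Augment Res→J3→J4→Out: bottleneck 4, flow now 4.
Augment Res→J3→J1→Out: bottleneck 2, flow now 6.
Augment Res→J5→P2→Out: bottleneck 3, flow now 9.
No augmenting path remains; maximum flow = 9.
In the residual graph, reachable from Res: {Res}.
Min-cut edges: Res→J3 (6), Res→J5 (3); capacity 6 + 3 = 9.
This cut is saturated, so no flow can exceed 9.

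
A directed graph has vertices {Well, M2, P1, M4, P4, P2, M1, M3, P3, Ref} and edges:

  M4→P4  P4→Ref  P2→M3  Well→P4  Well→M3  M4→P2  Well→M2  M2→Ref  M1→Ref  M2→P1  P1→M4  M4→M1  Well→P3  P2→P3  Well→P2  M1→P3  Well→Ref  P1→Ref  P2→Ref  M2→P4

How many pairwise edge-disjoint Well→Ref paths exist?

Assign every edge capacity 1; by Menger, the answer equals the max flow.
Path Well→Ref (+1); total 1.
Path Well→M2→Ref (+1); total 2.
Path Well→P4→Ref (+1); total 3.
Path Well→P2→Ref (+1); total 4.
No residual Well→Ref path; max flow = 4.
Certifying cut of size 4: {Well→M2, Well→P2, Well→P4, Well→Ref}.

4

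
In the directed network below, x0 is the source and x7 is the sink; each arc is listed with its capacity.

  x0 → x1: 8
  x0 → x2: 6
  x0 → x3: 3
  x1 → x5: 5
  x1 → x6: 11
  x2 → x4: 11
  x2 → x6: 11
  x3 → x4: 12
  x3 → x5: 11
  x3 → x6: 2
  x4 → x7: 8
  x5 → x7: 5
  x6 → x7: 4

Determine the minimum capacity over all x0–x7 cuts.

Augment x0→x1→x5→x7: bottleneck 5, flow now 5.
Augment x0→x1→x6→x7: bottleneck 3, flow now 8.
Augment x0→x2→x4→x7: bottleneck 6, flow now 14.
Augment x0→x3→x4→x7: bottleneck 2, flow now 16.
Augment x0→x3→x6→x7: bottleneck 1, flow now 17.
No augmenting path remains; maximum flow = 17.
By max-flow min-cut, the minimum cut capacity equals the max flow.
In the residual graph, reachable from x0: {x0}.
Min-cut edges: x0→x1 (8), x0→x2 (6), x0→x3 (3); capacity 8 + 6 + 3 = 17.

17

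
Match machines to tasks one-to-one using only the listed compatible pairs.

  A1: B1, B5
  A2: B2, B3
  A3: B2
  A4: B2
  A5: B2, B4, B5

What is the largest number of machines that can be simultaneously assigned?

4

Unit-capacity flow: source→left, listed edges, right→sink; max matching = max flow.
Augmenting path A1→B1 (+1); matched 1.
Augmenting path A2→B2 (+1); matched 2.
Augmenting path A5→B4 (+1); matched 3.
Augmenting path A3→B2→A2→B3 (+1); matched 4.
No augmenting path remains; maximum matching = 4.
König certificate: {A1, A2, A5, B2} is a vertex cover of size 4 (every listed pair touches it), so no matching can be larger.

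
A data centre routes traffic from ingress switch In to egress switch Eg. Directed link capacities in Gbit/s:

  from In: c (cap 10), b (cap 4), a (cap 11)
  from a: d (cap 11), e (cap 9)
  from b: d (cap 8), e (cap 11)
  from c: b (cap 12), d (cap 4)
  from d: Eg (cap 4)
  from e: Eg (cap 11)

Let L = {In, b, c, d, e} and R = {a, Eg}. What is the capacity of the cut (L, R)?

Edges leaving {In, b, c, d, e}: In→a (11), d→Eg (4), e→Eg (11).
Cut capacity = 11 + 4 + 11 = 26.

26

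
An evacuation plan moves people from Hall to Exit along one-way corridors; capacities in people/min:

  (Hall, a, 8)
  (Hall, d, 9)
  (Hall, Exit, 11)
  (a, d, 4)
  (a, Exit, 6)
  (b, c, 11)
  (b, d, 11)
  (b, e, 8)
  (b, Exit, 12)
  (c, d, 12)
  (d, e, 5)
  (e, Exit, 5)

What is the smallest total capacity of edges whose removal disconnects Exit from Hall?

22

Augment Hall→Exit: bottleneck 11, flow now 11.
Augment Hall→a→Exit: bottleneck 6, flow now 17.
Augment Hall→d→e→Exit: bottleneck 5, flow now 22.
No augmenting path remains; maximum flow = 22.
By max-flow min-cut, the minimum cut capacity equals the max flow.
In the residual graph, reachable from Hall: {Hall, a, d}.
Min-cut edges: Hall→Exit (11), a→Exit (6), d→e (5); capacity 11 + 6 + 5 = 22.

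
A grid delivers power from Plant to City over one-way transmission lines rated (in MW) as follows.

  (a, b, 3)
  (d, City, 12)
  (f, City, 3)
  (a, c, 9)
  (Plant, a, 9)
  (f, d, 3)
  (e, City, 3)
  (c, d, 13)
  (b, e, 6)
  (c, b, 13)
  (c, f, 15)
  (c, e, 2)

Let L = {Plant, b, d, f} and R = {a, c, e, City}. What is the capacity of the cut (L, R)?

30

Edges leaving {Plant, b, d, f}: Plant→a (9), b→e (6), d→City (12), f→City (3).
Cut capacity = 9 + 6 + 12 + 3 = 30.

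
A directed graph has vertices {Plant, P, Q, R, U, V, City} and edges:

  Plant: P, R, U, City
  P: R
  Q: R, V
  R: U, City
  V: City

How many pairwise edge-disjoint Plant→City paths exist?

2

Assign every edge capacity 1; by Menger, the answer equals the max flow.
Path Plant→City (+1); total 1.
Path Plant→R→City (+1); total 2.
No residual Plant→City path; max flow = 2.
Certifying cut of size 2: {Plant→City, R→City}.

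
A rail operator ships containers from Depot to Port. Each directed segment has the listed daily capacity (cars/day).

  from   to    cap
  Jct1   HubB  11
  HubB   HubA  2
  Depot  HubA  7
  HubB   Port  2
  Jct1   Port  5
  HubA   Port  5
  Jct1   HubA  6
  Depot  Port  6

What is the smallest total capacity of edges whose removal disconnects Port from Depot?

11

Augment Depot→Port: bottleneck 6, flow now 6.
Augment Depot→HubA→Port: bottleneck 5, flow now 11.
No augmenting path remains; maximum flow = 11.
By max-flow min-cut, the minimum cut capacity equals the max flow.
In the residual graph, reachable from Depot: {Depot, HubA}.
Min-cut edges: Depot→Port (6), HubA→Port (5); capacity 6 + 5 = 11.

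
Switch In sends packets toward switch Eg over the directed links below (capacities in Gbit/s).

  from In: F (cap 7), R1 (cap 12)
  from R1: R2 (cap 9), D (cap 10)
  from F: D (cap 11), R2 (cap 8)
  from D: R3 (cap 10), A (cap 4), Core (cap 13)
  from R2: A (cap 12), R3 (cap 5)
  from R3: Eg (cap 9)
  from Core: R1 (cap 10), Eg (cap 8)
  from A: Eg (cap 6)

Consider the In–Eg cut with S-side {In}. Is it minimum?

Yes — it is a minimum cut (capacity 19).

Given cut capacity: 12 + 7 = 19.
Augment In→R1→D→R3→Eg: bottleneck 9, flow now 9.
Augment In→R1→D→Core→Eg: bottleneck 1, flow now 10.
Augment In→R1→R2→A→Eg: bottleneck 2, flow now 12.
Augment In→F→D→Core→Eg: bottleneck 7, flow now 19.
No augmenting path remains; maximum flow = 19.
Cut capacity 19 equals the max flow, so it is a minimum cut.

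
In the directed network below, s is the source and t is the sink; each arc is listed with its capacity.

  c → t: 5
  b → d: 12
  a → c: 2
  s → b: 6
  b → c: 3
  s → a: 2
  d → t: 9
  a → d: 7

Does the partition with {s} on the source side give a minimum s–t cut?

Given cut capacity: 2 + 6 = 8.
Augment s→a→c→t: bottleneck 2, flow now 2.
Augment s→b→c→t: bottleneck 3, flow now 5.
Augment s→b→d→t: bottleneck 3, flow now 8.
No augmenting path remains; maximum flow = 8.
Cut capacity 8 equals the max flow, so it is a minimum cut.

Yes — it is a minimum cut (capacity 8).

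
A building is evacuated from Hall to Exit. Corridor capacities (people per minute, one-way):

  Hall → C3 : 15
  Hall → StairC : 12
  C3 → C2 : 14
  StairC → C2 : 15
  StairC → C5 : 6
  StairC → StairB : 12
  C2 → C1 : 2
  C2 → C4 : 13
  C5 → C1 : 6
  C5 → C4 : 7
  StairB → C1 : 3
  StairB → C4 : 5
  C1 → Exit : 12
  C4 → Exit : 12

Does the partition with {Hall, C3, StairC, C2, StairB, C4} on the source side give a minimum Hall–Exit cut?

Given cut capacity: 6 + 2 + 3 + 12 = 23.
Augment Hall→C3→C2→C1→Exit: bottleneck 2, flow now 2.
Augment Hall→C3→C2→C4→Exit: bottleneck 12, flow now 14.
Augment Hall→StairC→C5→C1→Exit: bottleneck 6, flow now 20.
Augment Hall→StairC→StairB→C1→Exit: bottleneck 3, flow now 23.
No augmenting path remains; maximum flow = 23.
Cut capacity 23 equals the max flow, so it is a minimum cut.

Yes — it is a minimum cut (capacity 23).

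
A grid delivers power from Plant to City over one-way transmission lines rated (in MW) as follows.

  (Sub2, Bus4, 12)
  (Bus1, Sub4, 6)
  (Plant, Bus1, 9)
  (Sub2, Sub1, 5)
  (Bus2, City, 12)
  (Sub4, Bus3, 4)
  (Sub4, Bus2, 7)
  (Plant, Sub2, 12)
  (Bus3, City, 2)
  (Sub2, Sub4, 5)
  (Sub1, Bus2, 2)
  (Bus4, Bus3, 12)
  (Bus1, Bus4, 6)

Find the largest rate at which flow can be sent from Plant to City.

11

Augment Plant→Sub2→Sub4→Bus3→City: bottleneck 2, flow now 2.
Augment Plant→Sub2→Sub4→Bus2→City: bottleneck 3, flow now 5.
Augment Plant→Sub2→Sub1→Bus2→City: bottleneck 2, flow now 7.
Augment Plant→Bus1→Sub4→Bus2→City: bottleneck 4, flow now 11.
No augmenting path remains; maximum flow = 11.
In the residual graph, reachable from Plant: {Plant, Sub2, Bus1, Sub4, Bus4, Sub1, Bus3}.
Min-cut edges: Sub4→Bus2 (7), Sub1→Bus2 (2), Bus3→City (2); capacity 7 + 2 + 2 = 11.
This cut is saturated, so no flow can exceed 11.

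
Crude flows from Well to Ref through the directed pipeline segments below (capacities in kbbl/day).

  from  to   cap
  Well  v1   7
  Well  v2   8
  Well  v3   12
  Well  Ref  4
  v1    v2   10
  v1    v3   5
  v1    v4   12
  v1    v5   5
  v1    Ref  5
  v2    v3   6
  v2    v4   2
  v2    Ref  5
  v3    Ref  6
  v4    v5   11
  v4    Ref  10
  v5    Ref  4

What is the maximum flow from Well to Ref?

Augment Well→Ref: bottleneck 4, flow now 4.
Augment Well→v1→Ref: bottleneck 5, flow now 9.
Augment Well→v2→Ref: bottleneck 5, flow now 14.
Augment Well→v3→Ref: bottleneck 6, flow now 20.
Augment Well→v1→v4→Ref: bottleneck 2, flow now 22.
Augment Well→v2→v4→Ref: bottleneck 2, flow now 24.
No augmenting path remains; maximum flow = 24.
In the residual graph, reachable from Well: {Well, v2, v3}.
Min-cut edges: Well→v1 (7), Well→Ref (4), v2→v4 (2), v2→Ref (5), v3→Ref (6); capacity 7 + 4 + 2 + 5 + 6 = 24.
This cut is saturated, so no flow can exceed 24.

24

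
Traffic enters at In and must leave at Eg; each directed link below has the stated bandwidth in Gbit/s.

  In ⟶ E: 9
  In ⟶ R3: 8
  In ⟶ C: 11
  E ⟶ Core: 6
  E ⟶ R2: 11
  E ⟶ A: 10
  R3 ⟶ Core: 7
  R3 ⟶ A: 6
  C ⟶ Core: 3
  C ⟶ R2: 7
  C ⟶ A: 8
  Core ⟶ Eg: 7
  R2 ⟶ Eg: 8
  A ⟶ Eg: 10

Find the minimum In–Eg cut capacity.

25

Augment In→E→Core→Eg: bottleneck 6, flow now 6.
Augment In→E→R2→Eg: bottleneck 3, flow now 9.
Augment In→R3→Core→Eg: bottleneck 1, flow now 10.
Augment In→R3→A→Eg: bottleneck 6, flow now 16.
Augment In→C→R2→Eg: bottleneck 5, flow now 21.
Augment In→C→A→Eg: bottleneck 4, flow now 25.
No augmenting path remains; maximum flow = 25.
By max-flow min-cut, the minimum cut capacity equals the max flow.
In the residual graph, reachable from In: {In, E, R3, C, Core, R2, A}.
Min-cut edges: Core→Eg (7), R2→Eg (8), A→Eg (10); capacity 7 + 8 + 10 = 25.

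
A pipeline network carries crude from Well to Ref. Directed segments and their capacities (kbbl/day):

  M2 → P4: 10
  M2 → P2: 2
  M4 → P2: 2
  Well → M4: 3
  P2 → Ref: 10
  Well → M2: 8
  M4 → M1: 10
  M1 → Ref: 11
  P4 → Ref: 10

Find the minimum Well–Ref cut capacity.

Augment Well→M4→P2→Ref: bottleneck 2, flow now 2.
Augment Well→M4→M1→Ref: bottleneck 1, flow now 3.
Augment Well→M2→P2→Ref: bottleneck 2, flow now 5.
Augment Well→M2→P4→Ref: bottleneck 6, flow now 11.
No augmenting path remains; maximum flow = 11.
By max-flow min-cut, the minimum cut capacity equals the max flow.
In the residual graph, reachable from Well: {Well}.
Min-cut edges: Well→M4 (3), Well→M2 (8); capacity 3 + 8 = 11.

11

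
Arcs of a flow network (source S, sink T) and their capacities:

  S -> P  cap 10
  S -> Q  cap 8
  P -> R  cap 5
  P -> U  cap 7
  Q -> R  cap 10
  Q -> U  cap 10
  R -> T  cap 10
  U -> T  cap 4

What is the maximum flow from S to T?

Augment S→P→R→T: bottleneck 5, flow now 5.
Augment S→P→U→T: bottleneck 4, flow now 9.
Augment S→Q→R→T: bottleneck 5, flow now 14.
No augmenting path remains; maximum flow = 14.
In the residual graph, reachable from S: {S, P, Q, R, U}.
Min-cut edges: R→T (10), U→T (4); capacity 10 + 4 = 14.
This cut is saturated, so no flow can exceed 14.

14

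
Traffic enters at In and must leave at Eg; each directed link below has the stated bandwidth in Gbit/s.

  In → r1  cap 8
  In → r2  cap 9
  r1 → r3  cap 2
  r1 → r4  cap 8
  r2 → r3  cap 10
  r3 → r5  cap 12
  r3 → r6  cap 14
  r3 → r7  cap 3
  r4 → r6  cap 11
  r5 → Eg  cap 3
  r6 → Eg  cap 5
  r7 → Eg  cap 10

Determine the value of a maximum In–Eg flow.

11

Augment In→r1→r3→r5→Eg: bottleneck 2, flow now 2.
Augment In→r1→r4→r6→Eg: bottleneck 5, flow now 7.
Augment In→r2→r3→r5→Eg: bottleneck 1, flow now 8.
Augment In→r2→r3→r7→Eg: bottleneck 3, flow now 11.
No augmenting path remains; maximum flow = 11.
In the residual graph, reachable from In: {In, r1, r2, r3, r4, r5, r6}.
Min-cut edges: r3→r7 (3), r5→Eg (3), r6→Eg (5); capacity 3 + 3 + 5 = 11.
This cut is saturated, so no flow can exceed 11.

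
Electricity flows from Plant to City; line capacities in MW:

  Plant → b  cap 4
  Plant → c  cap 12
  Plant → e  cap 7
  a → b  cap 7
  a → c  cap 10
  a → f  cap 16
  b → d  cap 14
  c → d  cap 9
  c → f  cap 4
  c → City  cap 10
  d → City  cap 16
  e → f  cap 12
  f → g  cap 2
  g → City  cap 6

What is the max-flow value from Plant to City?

Augment Plant→c→City: bottleneck 10, flow now 10.
Augment Plant→b→d→City: bottleneck 4, flow now 14.
Augment Plant→c→d→City: bottleneck 2, flow now 16.
Augment Plant→e→f→g→City: bottleneck 2, flow now 18.
No augmenting path remains; maximum flow = 18.
In the residual graph, reachable from Plant: {Plant, e, f}.
Min-cut edges: Plant→b (4), Plant→c (12), f→g (2); capacity 4 + 12 + 2 = 18.
This cut is saturated, so no flow can exceed 18.

18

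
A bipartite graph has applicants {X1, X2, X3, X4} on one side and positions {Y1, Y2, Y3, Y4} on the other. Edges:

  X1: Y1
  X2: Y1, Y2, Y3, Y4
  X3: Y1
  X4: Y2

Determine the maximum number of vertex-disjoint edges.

3

Unit-capacity flow: source→left, listed edges, right→sink; max matching = max flow.
Augmenting path X1→Y1 (+1); matched 1.
Augmenting path X2→Y2 (+1); matched 2.
Augmenting path X4→Y2→X2→Y3 (+1); matched 3.
No augmenting path remains; maximum matching = 3.
König certificate: {X2, X4, Y1} is a vertex cover of size 3 (every listed pair touches it), so no matching can be larger.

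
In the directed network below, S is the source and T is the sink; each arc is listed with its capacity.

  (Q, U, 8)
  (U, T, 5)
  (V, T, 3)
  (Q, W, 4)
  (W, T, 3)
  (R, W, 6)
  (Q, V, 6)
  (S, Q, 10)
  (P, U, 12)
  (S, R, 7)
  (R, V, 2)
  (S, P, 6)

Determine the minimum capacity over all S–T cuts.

Augment S→P→U→T: bottleneck 5, flow now 5.
Augment S→Q→V→T: bottleneck 3, flow now 8.
Augment S→Q→W→T: bottleneck 3, flow now 11.
No augmenting path remains; maximum flow = 11.
By max-flow min-cut, the minimum cut capacity equals the max flow.
In the residual graph, reachable from S: {S, P, Q, R, U, V, W}.
Min-cut edges: U→T (5), V→T (3), W→T (3); capacity 5 + 3 + 3 = 11.

11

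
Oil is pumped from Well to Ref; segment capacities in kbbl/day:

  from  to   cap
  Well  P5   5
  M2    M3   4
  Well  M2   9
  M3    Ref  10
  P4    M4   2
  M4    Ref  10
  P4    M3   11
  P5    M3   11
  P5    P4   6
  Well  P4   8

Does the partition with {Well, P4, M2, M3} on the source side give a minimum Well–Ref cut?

No — its capacity is 17, but the minimum cut has capacity 12.

Given cut capacity: 5 + 2 + 10 = 17.
Augment Well→P4→M4→Ref: bottleneck 2, flow now 2.
Augment Well→P4→M3→Ref: bottleneck 6, flow now 8.
Augment Well→P5→M3→Ref: bottleneck 4, flow now 12.
No augmenting path remains; maximum flow = 12.
In the residual graph, reachable from Well: {Well, P4, P5, M2, M3}.
Min-cut edges: P4→M4 (2), M3→Ref (10); capacity 2 + 10 = 12.
Cut capacity 17 exceeds the max flow 12, so it is not minimum.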